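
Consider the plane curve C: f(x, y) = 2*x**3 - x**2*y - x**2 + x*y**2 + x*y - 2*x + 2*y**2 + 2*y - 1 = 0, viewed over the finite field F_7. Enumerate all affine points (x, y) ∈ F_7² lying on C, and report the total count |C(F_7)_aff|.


Affine F_7-points: {(1, 2), (2, 0), (4, 5), (4, 6), (5, 1), (6, 3), (6, 4)}; count = 7.

For each of the 49 pairs (x, y) ∈ F_7², evaluate f(x, y) mod 7. Record the zeros.
  x = 0: [0↦6, 1↦3, 2↦4, 3↦2, 4↦4, 5↦3, 6↦6]  zeros at y ∈ ∅
  x = 1: [0↦5, 1↦3, 2↦0, 3↦3, 4↦5, 5↦6, 6↦6]  zeros at y ∈ {2}
  x = 2: [0↦0, 1↦4, 2↦2, 3↦1, 4↦1, 5↦2, 6↦4]  zeros at y ∈ {0}
  x = 3: [0↦3, 1↦4, 2↦1, 3↦1, 4↦4, 5↦3, 6↦5]  zeros at y ∈ ∅
  x = 4: [0↦5, 1↦1, 2↦2, 3↦1, 4↦5, 5↦0, 6↦0]  zeros at y ∈ {5, 6}
  x = 5: [0↦4, 1↦0, 2↦3, 3↦6, 4↦2, 5↦5, 6↦1]  zeros at y ∈ {1}
  x = 6: [0↦5, 1↦6, 2↦2, 3↦0, 4↦0, 5↦2, 6↦6]  zeros at y ∈ {3, 4}
Collecting zeros: affine points = {(1, 2), (2, 0), (4, 5), (4, 6), (5, 1), (6, 3), (6, 4)}.
Total count |C(F_7)_aff| = 7.


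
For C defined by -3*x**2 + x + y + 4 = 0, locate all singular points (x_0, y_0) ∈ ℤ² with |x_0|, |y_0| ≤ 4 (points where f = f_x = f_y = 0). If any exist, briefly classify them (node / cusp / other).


No singular points in the scanned grid; C is smooth there.

Compute partial derivatives:
  f_x = 1 - 6*x.
  f_y = 1.
f_y = 1 is a nonzero constant, so f_y never vanishes: no point (x, y) can satisfy f = f_x = f_y = 0. In particular no (x, y) ∈ {−4, ..., 4}² is singular; the curve is smooth.


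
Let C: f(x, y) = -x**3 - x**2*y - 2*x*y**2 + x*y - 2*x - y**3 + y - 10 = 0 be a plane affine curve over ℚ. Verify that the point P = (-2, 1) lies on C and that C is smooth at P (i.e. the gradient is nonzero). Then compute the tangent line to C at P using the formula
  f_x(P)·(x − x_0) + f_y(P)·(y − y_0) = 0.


Tangent line at P: -11*x - 22 = 0.

Step 1: f(-2, 1) = 0, so P lies on C.
Step 2: partial derivatives
  f_x(x, y) = -3*x**2 - 2*x*y - 2*y**2 + y - 2, f_y(x, y) = -x**2 - 4*x*y + x - 3*y**2 + 1.
  f_x(P) = -11, f_y(P) = 0 (gradient nonzero, so P is smooth).
Step 3: tangent line at P: -11·(x − -2) + 0·(y − 1) = 0.
Expanding: -11*x - 22 = 0.


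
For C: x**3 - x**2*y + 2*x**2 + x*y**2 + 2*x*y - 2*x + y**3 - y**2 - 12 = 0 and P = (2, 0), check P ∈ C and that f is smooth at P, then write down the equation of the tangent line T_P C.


Tangent line at P: 18*x - 36 = 0.

Step 1: f(2, 0) = 0, so P lies on C.
Step 2: partial derivatives
  f_x(x, y) = 3*x**2 - 2*x*y + 4*x + y**2 + 2*y - 2, f_y(x, y) = -x**2 + 2*x*y + 2*x + 3*y**2 - 2*y.
  f_x(P) = 18, f_y(P) = 0 (gradient nonzero, so P is smooth).
Step 3: tangent line at P: 18·(x − 2) + 0·(y − 0) = 0.
Expanding: 18*x - 36 = 0.


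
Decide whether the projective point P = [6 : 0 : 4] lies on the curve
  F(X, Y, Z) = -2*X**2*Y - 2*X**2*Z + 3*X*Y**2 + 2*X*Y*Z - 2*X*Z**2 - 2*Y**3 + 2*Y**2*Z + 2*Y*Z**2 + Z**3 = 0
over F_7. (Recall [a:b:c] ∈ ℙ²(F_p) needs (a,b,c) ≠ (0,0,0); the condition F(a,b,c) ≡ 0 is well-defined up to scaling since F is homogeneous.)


F(6,0,4) ≡ 4 (mod 7); P is NOT on the curve.

Evaluate F(6, 0, 4) term-by-term (mod 7).
  -2*X**2*Y ↦ -2·36·0·1 = 0
  -2*X**2*Z ↦ -2·36·1·4 = -288
  3*X*Y**2 ↦ 3·6·0·1 = 0
  2*X*Y*Z ↦ 2·6·0·4 = 0
  -2*X*Z**2 ↦ -2·6·1·16 = -192
  -2*Y**3 ↦ -2·1·0·1 = 0
  2*Y**2*Z ↦ 2·1·0·4 = 0
  2*Y*Z**2 ↦ 2·1·0·16 = 0
  Z**3 ↦ 1·1·1·64 = 64
Sum: F(6, 0, 4) = (0) + (-288) + (0) + (0) + (-192) + (0) + (0) + (0) + (64) = -416.
Reducing mod 7: -416 ≡ 4 (mod 7).
Since F(a, b, c) ≡ 4 ≠ 0 (mod 7), P does NOT lie on the curve.


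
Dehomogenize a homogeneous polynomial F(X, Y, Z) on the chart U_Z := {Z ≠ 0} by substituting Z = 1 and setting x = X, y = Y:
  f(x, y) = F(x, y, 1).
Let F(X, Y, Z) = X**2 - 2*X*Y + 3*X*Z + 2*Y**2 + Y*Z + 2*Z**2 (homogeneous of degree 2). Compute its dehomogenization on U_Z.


f(x, y) = x**2 - 2*x*y + 3*x + 2*y**2 + y + 2

On U_Z we set Z = 1. Each monomial c·X^i·Y^j·Z^k in F becomes c·x^i·y^j·1^k = c·x^i·y^j.
Substituting Z = 1: F(X, Y, 1) = x**2 - 2*x*y + 3*x + 2*y**2 + y + 2.
Note: deg(f) ≤ deg(F) = 2; strict inequality happens when F is divisible by Z (lost terms).


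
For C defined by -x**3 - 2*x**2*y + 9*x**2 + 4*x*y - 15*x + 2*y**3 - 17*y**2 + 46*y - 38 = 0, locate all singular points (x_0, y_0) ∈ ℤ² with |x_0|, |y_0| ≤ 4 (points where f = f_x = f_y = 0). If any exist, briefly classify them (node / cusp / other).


Singular points: {(1, 3)}; classification: cusp.

Compute partial derivatives:
  f_x = -3*x**2 - 4*x*y + 18*x + 4*y - 15.
  f_y = -2*x**2 + 4*x + 6*y**2 - 34*y + 46.
Scan x_0 ∈ {−4, ..., 4}. For each x_0, f_y(x_0, y) is a polynomial in y; find its integer roots y ∈ {−4, ..., 4}, then test f_x and f at those candidates.
  x = -4: f_y(-4, y) = 6*y**2 - 34*y - 2; no integer root y with |y| ≤ 4.
  x = -3: f_y(-3, y) = 6*y**2 - 34*y + 16; no integer root y with |y| ≤ 4.
  x = -2: f_y(-2, y) = 6*y**2 - 34*y + 30; no integer root y with |y| ≤ 4.
  x = -1: f_y(-1, y) = 6*y**2 - 34*y + 40; vanishes at y ∈ {4}. (-1, 4): f_x = -4 ≠ 0.
  x = 0: f_y(0, y) = 6*y**2 - 34*y + 46; no integer root y with |y| ≤ 4.
  x = 1: f_y(1, y) = 6*y**2 - 34*y + 48; vanishes at y ∈ {3}. (1, 3): f_x = 0, f = 0 — SINGULAR.
  x = 2: f_y(2, y) = 6*y**2 - 34*y + 46; no integer root y with |y| ≤ 4.
  x = 3: f_y(3, y) = 6*y**2 - 34*y + 40; vanishes at y ∈ {4}. (3, 4): f_x = -20 ≠ 0.
  x = 4: f_y(4, y) = 6*y**2 - 34*y + 30; no integer root y with |y| ≤ 4.
Only singular point on the grid: (1, 3).
Classify: substitute x = 1 + u, y = 3 + v and expand: f = -u**3 - 2*u**2*v + 2*v**3 + v**2.
No constant or linear terms (consistent with a singular point). Quadratic part: v**2. Cubic part: -u**3 - 2*u**2*v + 2*v**3.
The quadratic part v**2 is a perfect square, so there is a single (double) tangent line v = 0, i.e. y = 3. Restricting the cubic part to that line (v = 0) leaves -u**3 ≠ 0, so f is not divisible by v and the branch is v² ≈ u**3 to lowest order — this is a cusp.
Classification: cusp.


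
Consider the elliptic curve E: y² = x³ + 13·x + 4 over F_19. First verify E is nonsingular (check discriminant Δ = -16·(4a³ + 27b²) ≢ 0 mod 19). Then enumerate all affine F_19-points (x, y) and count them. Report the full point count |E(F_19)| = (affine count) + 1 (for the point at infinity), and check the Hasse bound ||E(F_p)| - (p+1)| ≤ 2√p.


Affine points = {(0, 2), (0, 17), (2, 0), (4, 5), (4, 14), (5, 2), (5, 17), (7, 1), (7, 18), (12, 8), (12, 11), (14, 2), (14, 17), (18, 3), (18, 16)}; affine count = 15; |E(F_19)| = 16.

Discriminant check: Δ ∝ 4a³ + 27b² = 4·13³ + 27·4² = 4·2197 + 27·16 ≡ 5 (mod 19). Nonzero ⇒ E is nonsingular.
For each x ∈ F_19, compute rhs = x³ + 13·x + 4 mod 19, then count y ∈ F_19 with y² ≡ rhs.
  x = 0: rhs = 4, matching y values: 2, 17 (2 points).
  x = 1: rhs = 18, matching y values: none (0 points).
  x = 2: rhs = 0, matching y values: 0 (1 points).
  x = 3: rhs = 13, matching y values: none (0 points).
  x = 4: rhs = 6, matching y values: 5, 14 (2 points).
  x = 5: rhs = 4, matching y values: 2, 17 (2 points).
  x = 6: rhs = 13, matching y values: none (0 points).
  x = 7: rhs = 1, matching y values: 1, 18 (2 points).
  x = 8: rhs = 12, matching y values: none (0 points).
  x = 9: rhs = 14, matching y values: none (0 points).
  x = 10: rhs = 13, matching y values: none (0 points).
  x = 11: rhs = 15, matching y values: none (0 points).
  x = 12: rhs = 7, matching y values: 8, 11 (2 points).
  x = 13: rhs = 14, matching y values: none (0 points).
  x = 14: rhs = 4, matching y values: 2, 17 (2 points).
  x = 15: rhs = 2, matching y values: none (0 points).
  x = 16: rhs = 14, matching y values: none (0 points).
  x = 17: rhs = 8, matching y values: none (0 points).
  x = 18: rhs = 9, matching y values: 3, 16 (2 points).
Total affine count: 15.
Full point count |E(F_19)| = 15 + 1 = 16.
Hasse bound: |16 − (19+1)| = |-4| = 4 ≤ 2√19 ≈ 8.7178 ✓.


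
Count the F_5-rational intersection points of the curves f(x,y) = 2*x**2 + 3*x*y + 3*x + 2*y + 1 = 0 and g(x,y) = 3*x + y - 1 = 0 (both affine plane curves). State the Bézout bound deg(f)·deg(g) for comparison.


Common zeros: {(2, 0), (3, 2)}; count = 2; Bézout bound = 2.

deg(f) = 2, deg(g) = 1, so Bézout bound = 2.
Scan x ∈ F_5. For each x, list the y ∈ F_5 with f(x, y) ≡ 0 and those with g(x, y) ≡ 0 (mod 5); the common zeros in that column are the intersection.
  x = 0: f ≡ 0 at y ∈ {2}; g ≡ 0 at y ∈ {1}; common: ∅.
  x = 1: f ≡ 0 at y ∈ ∅; g ≡ 0 at y ∈ {3}; common: ∅.
  x = 2: f ≡ 0 at y ∈ {0}; g ≡ 0 at y ∈ {0}; common: {0}.
  x = 3: f ≡ 0 at y ∈ {2}; g ≡ 0 at y ∈ {2}; common: {2}.
  x = 4: f ≡ 0 at y ∈ {0}; g ≡ 0 at y ∈ {4}; common: ∅.
Collecting: common zeros = {(2, 0), (3, 2)}, so the count is 2.
Comparison with the Bézout bound: 2 ≤ 2 = deg(f)·deg(g), as expected for curves with no common component (the bound is attained).


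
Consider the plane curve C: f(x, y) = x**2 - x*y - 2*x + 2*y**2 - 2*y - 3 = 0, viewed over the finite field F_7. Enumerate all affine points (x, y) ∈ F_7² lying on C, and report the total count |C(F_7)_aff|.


Affine F_7-points: {(0, 4), (3, 0), (3, 6), (5, 1), (5, 6), (6, 0), (6, 4)}; count = 7.

For each of the 49 pairs (x, y) ∈ F_7², evaluate f(x, y) mod 7. Record the zeros.
  x = 0: [0↦4, 1↦4, 2↦1, 3↦2, 4↦0, 5↦2, 6↦1]  zeros at y ∈ {4}
  x = 1: [0↦3, 1↦2, 2↦5, 3↦5, 4↦2, 5↦3, 6↦1]  zeros at y ∈ ∅
  x = 2: [0↦4, 1↦2, 2↦4, 3↦3, 4↦6, 5↦6, 6↦3]  zeros at y ∈ ∅
  x = 3: [0↦0, 1↦4, 2↦5, 3↦3, 4↦5, 5↦4, 6↦0]  zeros at y ∈ {0, 6}
  x = 4: [0↦5, 1↦1, 2↦1, 3↦5, 4↦6, 5↦4, 6↦6]  zeros at y ∈ ∅
  x = 5: [0↦5, 1↦0, 2↦6, 3↦2, 4↦2, 5↦6, 6↦0]  zeros at y ∈ {1, 6}
  x = 6: [0↦0, 1↦1, 2↦6, 3↦1, 4↦0, 5↦3, 6↦3]  zeros at y ∈ {0, 4}
Collecting zeros: affine points = {(0, 4), (3, 0), (3, 6), (5, 1), (5, 6), (6, 0), (6, 4)}.
Total count |C(F_7)_aff| = 7.


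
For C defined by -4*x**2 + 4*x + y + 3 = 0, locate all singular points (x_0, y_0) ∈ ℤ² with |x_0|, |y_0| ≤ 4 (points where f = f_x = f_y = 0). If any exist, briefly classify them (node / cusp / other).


No singular points in the scanned grid; C is smooth there.

Compute partial derivatives:
  f_x = 4 - 8*x.
  f_y = 1.
f_y = 1 is a nonzero constant, so f_y never vanishes: no point (x, y) can satisfy f = f_x = f_y = 0. In particular no (x, y) ∈ {−4, ..., 4}² is singular; the curve is smooth.


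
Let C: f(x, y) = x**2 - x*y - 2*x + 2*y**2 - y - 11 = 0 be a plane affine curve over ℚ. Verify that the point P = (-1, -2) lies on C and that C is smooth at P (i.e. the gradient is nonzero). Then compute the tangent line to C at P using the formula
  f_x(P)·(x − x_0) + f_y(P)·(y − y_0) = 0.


Tangent line at P: -2*x - 8*y - 18 = 0.

Step 1: f(-1, -2) = 0, so P lies on C.
Step 2: partial derivatives
  f_x(x, y) = 2*x - y - 2, f_y(x, y) = -x + 4*y - 1.
  f_x(P) = -2, f_y(P) = -8 (gradient nonzero, so P is smooth).
Step 3: tangent line at P: -2·(x − -1) + -8·(y − -2) = 0.
Expanding: -2*x - 8*y - 18 = 0.


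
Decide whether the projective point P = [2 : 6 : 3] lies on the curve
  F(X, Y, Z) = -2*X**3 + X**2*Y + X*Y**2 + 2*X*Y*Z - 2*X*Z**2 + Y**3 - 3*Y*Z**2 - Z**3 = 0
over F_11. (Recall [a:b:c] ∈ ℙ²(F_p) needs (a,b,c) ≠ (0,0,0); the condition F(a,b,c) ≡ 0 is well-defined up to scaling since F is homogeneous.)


F(2,6,3) ≡ 0 (mod 11); P is on the curve.

Evaluate F(2, 6, 3) term-by-term (mod 11).
  -2*X**3 ↦ -2·8·1·1 = -16
  X**2*Y ↦ 1·4·6·1 = 24
  X*Y**2 ↦ 1·2·36·1 = 72
  2*X*Y*Z ↦ 2·2·6·3 = 72
  -2*X*Z**2 ↦ -2·2·1·9 = -36
  Y**3 ↦ 1·1·216·1 = 216
  -3*Y*Z**2 ↦ -3·1·6·9 = -162
  -Z**3 ↦ -1·1·1·27 = -27
Sum: F(2, 6, 3) = (-16) + (24) + (72) + (72) + (-36) + (216) + (-162) + (-27) = 143.
Reducing mod 11: 143 ≡ 0 (mod 11).
Since F(a, b, c) ≡ 0 (mod 11), P lies on the curve.


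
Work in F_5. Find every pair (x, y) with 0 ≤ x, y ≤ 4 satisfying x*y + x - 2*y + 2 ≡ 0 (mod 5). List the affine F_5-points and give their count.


Affine F_5-points: {(0, 1), (1, 3), (3, 0), (4, 2)}; count = 4.

For each of the 25 pairs (x, y) ∈ F_5², evaluate f(x, y) mod 5. Record the zeros.
  x = 0: [0↦2, 1↦0, 2↦3, 3↦1, 4↦4]  zeros at y ∈ {1}
  x = 1: [0↦3, 1↦2, 2↦1, 3↦0, 4↦4]  zeros at y ∈ {3}
  x = 2: [0↦4, 1↦4, 2↦4, 3↦4, 4↦4]  zeros at y ∈ ∅
  x = 3: [0↦0, 1↦1, 2↦2, 3↦3, 4↦4]  zeros at y ∈ {0}
  x = 4: [0↦1, 1↦3, 2↦0, 3↦2, 4↦4]  zeros at y ∈ {2}
Collecting zeros: affine points = {(0, 1), (1, 3), (3, 0), (4, 2)}.
Total count |C(F_5)_aff| = 4.


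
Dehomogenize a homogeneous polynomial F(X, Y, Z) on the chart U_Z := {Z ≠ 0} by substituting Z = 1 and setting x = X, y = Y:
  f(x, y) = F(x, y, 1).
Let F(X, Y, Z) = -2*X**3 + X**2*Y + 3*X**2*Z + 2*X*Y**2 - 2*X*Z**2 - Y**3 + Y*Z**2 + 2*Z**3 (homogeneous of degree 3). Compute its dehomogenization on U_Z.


f(x, y) = -2*x**3 + x**2*y + 3*x**2 + 2*x*y**2 - 2*x - y**3 + y + 2

On U_Z we set Z = 1. Each monomial c·X^i·Y^j·Z^k in F becomes c·x^i·y^j·1^k = c·x^i·y^j.
Substituting Z = 1: F(X, Y, 1) = -2*x**3 + x**2*y + 3*x**2 + 2*x*y**2 - 2*x - y**3 + y + 2.
Note: deg(f) ≤ deg(F) = 3; strict inequality happens when F is divisible by Z (lost terms).


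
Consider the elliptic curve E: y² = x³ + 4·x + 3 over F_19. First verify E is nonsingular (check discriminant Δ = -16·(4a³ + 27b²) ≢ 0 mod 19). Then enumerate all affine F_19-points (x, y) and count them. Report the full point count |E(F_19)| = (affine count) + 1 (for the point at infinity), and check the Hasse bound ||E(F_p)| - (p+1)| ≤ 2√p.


Affine points = {(2, 0), (3, 2), (3, 17), (4, 8), (4, 11), (10, 6), (10, 13), (17, 5), (17, 14), (18, 6), (18, 13)}; affine count = 11; |E(F_19)| = 12.

Discriminant check: Δ ∝ 4a³ + 27b² = 4·4³ + 27·3² = 4·64 + 27·9 ≡ 5 (mod 19). Nonzero ⇒ E is nonsingular.
For each x ∈ F_19, compute rhs = x³ + 4·x + 3 mod 19, then count y ∈ F_19 with y² ≡ rhs.
  x = 0: rhs = 3, matching y values: none (0 points).
  x = 1: rhs = 8, matching y values: none (0 points).
  x = 2: rhs = 0, matching y values: 0 (1 points).
  x = 3: rhs = 4, matching y values: 2, 17 (2 points).
  x = 4: rhs = 7, matching y values: 8, 11 (2 points).
  x = 5: rhs = 15, matching y values: none (0 points).
  x = 6: rhs = 15, matching y values: none (0 points).
  x = 7: rhs = 13, matching y values: none (0 points).
  x = 8: rhs = 15, matching y values: none (0 points).
  x = 9: rhs = 8, matching y values: none (0 points).
  x = 10: rhs = 17, matching y values: 6, 13 (2 points).
  x = 11: rhs = 10, matching y values: none (0 points).
  x = 12: rhs = 12, matching y values: none (0 points).
  x = 13: rhs = 10, matching y values: none (0 points).
  x = 14: rhs = 10, matching y values: none (0 points).
  x = 15: rhs = 18, matching y values: none (0 points).
  x = 16: rhs = 2, matching y values: none (0 points).
  x = 17: rhs = 6, matching y values: 5, 14 (2 points).
  x = 18: rhs = 17, matching y values: 6, 13 (2 points).
Total affine count: 11.
Full point count |E(F_19)| = 11 + 1 = 12.
Hasse bound: |12 − (19+1)| = |-8| = 8 ≤ 2√19 ≈ 8.7178 ✓.


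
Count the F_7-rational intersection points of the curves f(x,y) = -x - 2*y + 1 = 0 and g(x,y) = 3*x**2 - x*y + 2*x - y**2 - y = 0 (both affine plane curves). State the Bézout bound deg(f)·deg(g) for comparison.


Common zeros: {(4, 2), (6, 1)}; count = 2; Bézout bound = 2.

deg(f) = 1, deg(g) = 2, so Bézout bound = 2.
Scan x ∈ F_7. For each x, list the y ∈ F_7 with f(x, y) ≡ 0 and those with g(x, y) ≡ 0 (mod 7); the common zeros in that column are the intersection.
  x = 0: f ≡ 0 at y ∈ {4}; g ≡ 0 at y ∈ {0, 6}; common: ∅.
  x = 1: f ≡ 0 at y ∈ {0}; g ≡ 0 at y ∈ ∅; common: ∅.
  x = 2: f ≡ 0 at y ∈ {3}; g ≡ 0 at y ∈ ∅; common: ∅.
  x = 3: f ≡ 0 at y ∈ {6}; g ≡ 0 at y ∈ {1, 2}; common: ∅.
  x = 4: f ≡ 0 at y ∈ {2}; g ≡ 0 at y ∈ {0, 2}; common: {2}.
  x = 5: f ≡ 0 at y ∈ {5}; g ≡ 0 at y ∈ ∅; common: ∅.
  x = 6: f ≡ 0 at y ∈ {1}; g ≡ 0 at y ∈ {1, 6}; common: {1}.
Collecting: common zeros = {(4, 2), (6, 1)}, so the count is 2.
Comparison with the Bézout bound: 2 ≤ 2 = deg(f)·deg(g), as expected for curves with no common component (the bound is attained).


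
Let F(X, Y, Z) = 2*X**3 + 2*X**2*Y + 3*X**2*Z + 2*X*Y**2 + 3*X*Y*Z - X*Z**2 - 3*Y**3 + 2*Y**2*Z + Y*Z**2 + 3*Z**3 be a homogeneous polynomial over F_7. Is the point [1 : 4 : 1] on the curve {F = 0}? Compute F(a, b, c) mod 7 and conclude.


F(1,4,1) ≡ 1 (mod 7); P is NOT on the curve.

Evaluate F(1, 4, 1) term-by-term (mod 7).
  2*X**3 ↦ 2·1·1·1 = 2
  2*X**2*Y ↦ 2·1·4·1 = 8
  3*X**2*Z ↦ 3·1·1·1 = 3
  2*X*Y**2 ↦ 2·1·16·1 = 32
  3*X*Y*Z ↦ 3·1·4·1 = 12
  -X*Z**2 ↦ -1·1·1·1 = -1
  -3*Y**3 ↦ -3·1·64·1 = -192
  2*Y**2*Z ↦ 2·1·16·1 = 32
  Y*Z**2 ↦ 1·1·4·1 = 4
  3*Z**3 ↦ 3·1·1·1 = 3
Sum: F(1, 4, 1) = (2) + (8) + (3) + (32) + (12) + (-1) + (-192) + (32) + (4) + (3) = -97.
Reducing mod 7: -97 ≡ 1 (mod 7).
Since F(a, b, c) ≡ 1 ≠ 0 (mod 7), P does NOT lie on the curve.


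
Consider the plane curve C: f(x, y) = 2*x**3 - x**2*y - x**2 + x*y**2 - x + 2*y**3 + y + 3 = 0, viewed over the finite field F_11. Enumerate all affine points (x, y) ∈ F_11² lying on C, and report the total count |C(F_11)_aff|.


Affine F_11-points: {(0, 10), (1, 3), (2, 9), (3, 5), (5, 8), (5, 9), (6, 2), (6, 3), (7, 1), (8, 1), (9, 9), (10, 7)}; count = 12.

For each of the 121 pairs (x, y) ∈ F_11², evaluate f(x, y) mod 11. Record the zeros.
  x = 0: [0↦3, 1↦6, 2↦10, 3↦5, 4↦3, 5↦5, 6↦1, 7↦3, 8↦1, 9↦7, 10↦0]  zeros at y ∈ {10}
  x = 1: [0↦3, 1↦6, 2↦1, 3↦0, 4↦4, 5↦3, 6↦9, 7↦1, 8↦2, 9↦2, 10↦2]  zeros at y ∈ {3}
  x = 2: [0↦2, 1↦3, 2↦9, 3↦10, 4↦7, 5↦1, 6↦4, 7↦6, 8↦8, 9↦0, 10↦5]  zeros at y ∈ {9}
  x = 3: [0↦1, 1↦9, 2↦2, 3↦3, 4↦2, 5↦0, 6↦9, 7↦8, 8↦9, 9↦2, 10↦10]  zeros at y ∈ {5}
  x = 4: [0↦1, 1↦3, 2↦3, 3↦2, 4↦1, 5↦1, 6↦3, 7↦8, 8↦6, 9↦9, 10↦7]  zeros at y ∈ ∅
  x = 5: [0↦3, 1↦8, 2↦2, 3↦8, 4↦5, 5↦5, 6↦9, 7↦7, 8↦0, 9↦0, 10↦8]  zeros at y ∈ {8, 9}
  x = 6: [0↦8, 1↦3, 2↦0, 3↦0, 4↦4, 5↦2, 6↦6, 7↦6, 8↦3, 9↦9, 10↦3]  zeros at y ∈ {2, 3}
  x = 7: [0↦6, 1↦0, 2↦9, 3↦1, 4↦10, 5↦4, 6↦6, 7↦6, 8↦5, 9↦4, 10↦4]  zeros at y ∈ {1}
  x = 8: [0↦9, 1↦0, 2↦8, 3↦1, 4↦2, 5↦1, 6↦10, 7↦8, 8↦7, 9↦8, 10↦1]  zeros at y ∈ {1}
  x = 9: [0↦7, 1↦4, 2↦9, 3↦1, 4↦3, 5↦5, 6↦8, 7↦2, 8↦10, 9↦0, 10↦6]  zeros at y ∈ {9}
  x = 10: [0↦1, 1↦2, 2↦2, 3↦2, 4↦3, 5↦6, 6↦1, 7↦0, 8↦4, 9↦3, 10↦9]  zeros at y ∈ {7}
Collecting zeros: affine points = {(0, 10), (1, 3), (2, 9), (3, 5), (5, 8), (5, 9), (6, 2), (6, 3), (7, 1), (8, 1), (9, 9), (10, 7)}.
Total count |C(F_11)_aff| = 12.


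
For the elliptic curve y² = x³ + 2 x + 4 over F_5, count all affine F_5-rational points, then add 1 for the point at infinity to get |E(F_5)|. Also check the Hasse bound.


Affine points = {(0, 2), (0, 3), (2, 1), (2, 4), (4, 1), (4, 4)}; affine count = 6; |E(F_5)| = 7.

Discriminant check: Δ ∝ 4a³ + 27b² = 4·2³ + 27·4² = 4·8 + 27·16 ≡ 4 (mod 5). Nonzero ⇒ E is nonsingular.
For each x ∈ F_5, compute rhs = x³ + 2·x + 4 mod 5, then count y ∈ F_5 with y² ≡ rhs.
  x = 0: rhs = 4, matching y values: 2, 3 (2 points).
  x = 1: rhs = 2, matching y values: none (0 points).
  x = 2: rhs = 1, matching y values: 1, 4 (2 points).
  x = 3: rhs = 2, matching y values: none (0 points).
  x = 4: rhs = 1, matching y values: 1, 4 (2 points).
Total affine count: 6.
Full point count |E(F_5)| = 6 + 1 = 7.
Hasse bound: |7 − (5+1)| = |1| = 1 ≤ 2√5 ≈ 4.4721 ✓.


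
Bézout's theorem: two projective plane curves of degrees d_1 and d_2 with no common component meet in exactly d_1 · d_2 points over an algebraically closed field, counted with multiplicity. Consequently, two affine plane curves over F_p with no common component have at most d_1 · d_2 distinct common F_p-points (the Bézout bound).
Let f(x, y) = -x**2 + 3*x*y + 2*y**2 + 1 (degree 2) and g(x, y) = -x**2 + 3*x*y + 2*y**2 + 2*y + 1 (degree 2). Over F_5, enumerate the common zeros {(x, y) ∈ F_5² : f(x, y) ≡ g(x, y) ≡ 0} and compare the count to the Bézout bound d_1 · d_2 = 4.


Common zeros: {(1, 0), (4, 0)}; count = 2; Bézout bound = 4.

deg(f) = 2, deg(g) = 2, so Bézout bound = 4.
Scan x ∈ F_5. For each x, list the y ∈ F_5 with f(x, y) ≡ 0 and those with g(x, y) ≡ 0 (mod 5); the common zeros in that column are the intersection.
  x = 0: f ≡ 0 at y ∈ ∅; g ≡ 0 at y ∈ {1, 3}; common: ∅.
  x = 1: f ≡ 0 at y ∈ {0, 1}; g ≡ 0 at y ∈ {0}; common: {0}.
  x = 2: f ≡ 0 at y ∈ {1}; g ≡ 0 at y ∈ ∅; common: ∅.
  x = 3: f ≡ 0 at y ∈ {4}; g ≡ 0 at y ∈ {1}; common: ∅.
  x = 4: f ≡ 0 at y ∈ {0, 4}; g ≡ 0 at y ∈ {0, 3}; common: {0}.
Collecting: common zeros = {(1, 0), (4, 0)}, so the count is 2.
Comparison with the Bézout bound: 2 ≤ 4 = deg(f)·deg(g), as expected for curves with no common component (the affine F_5-count falls short of the bound because intersections may lie at infinity, over extension fields, or carry multiplicity).


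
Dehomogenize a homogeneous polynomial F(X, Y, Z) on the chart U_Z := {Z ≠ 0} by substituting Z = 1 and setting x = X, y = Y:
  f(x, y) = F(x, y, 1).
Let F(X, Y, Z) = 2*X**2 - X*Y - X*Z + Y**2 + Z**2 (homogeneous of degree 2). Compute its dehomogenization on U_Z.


f(x, y) = 2*x**2 - x*y - x + y**2 + 1

On U_Z we set Z = 1. Each monomial c·X^i·Y^j·Z^k in F becomes c·x^i·y^j·1^k = c·x^i·y^j.
Substituting Z = 1: F(X, Y, 1) = 2*x**2 - x*y - x + y**2 + 1.
Note: deg(f) ≤ deg(F) = 2; strict inequality happens when F is divisible by Z (lost terms).


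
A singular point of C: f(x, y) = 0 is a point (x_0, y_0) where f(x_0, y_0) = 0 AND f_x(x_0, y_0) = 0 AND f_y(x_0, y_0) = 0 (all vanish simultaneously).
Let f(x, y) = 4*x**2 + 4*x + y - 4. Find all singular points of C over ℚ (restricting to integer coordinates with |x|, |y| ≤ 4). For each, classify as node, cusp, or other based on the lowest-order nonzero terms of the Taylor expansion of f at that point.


No singular points in the scanned grid; C is smooth there.

Compute partial derivatives:
  f_x = 8*x + 4.
  f_y = 1.
f_y = 1 is a nonzero constant, so f_y never vanishes: no point (x, y) can satisfy f = f_x = f_y = 0. In particular no (x, y) ∈ {−4, ..., 4}² is singular; the curve is smooth.


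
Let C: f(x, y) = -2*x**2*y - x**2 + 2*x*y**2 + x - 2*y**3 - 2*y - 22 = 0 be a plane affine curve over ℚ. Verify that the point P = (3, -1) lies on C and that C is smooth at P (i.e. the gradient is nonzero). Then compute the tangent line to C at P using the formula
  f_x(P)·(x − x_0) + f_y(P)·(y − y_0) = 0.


Tangent line at P: 9*x - 38*y - 65 = 0.

Step 1: f(3, -1) = 0, so P lies on C.
Step 2: partial derivatives
  f_x(x, y) = -4*x*y - 2*x + 2*y**2 + 1, f_y(x, y) = -2*x**2 + 4*x*y - 6*y**2 - 2.
  f_x(P) = 9, f_y(P) = -38 (gradient nonzero, so P is smooth).
Step 3: tangent line at P: 9·(x − 3) + -38·(y − -1) = 0.
Expanding: 9*x - 38*y - 65 = 0.


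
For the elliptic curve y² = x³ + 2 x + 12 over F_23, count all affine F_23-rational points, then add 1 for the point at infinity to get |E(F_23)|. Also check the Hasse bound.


Affine points = {(0, 9), (0, 14), (2, 1), (2, 22), (5, 3), (5, 20), (7, 1), (7, 22), (9, 0), (11, 10), (11, 13), (12, 4), (12, 19), (13, 2), (13, 21), (14, 1), (14, 22), (15, 6), (15, 17), (16, 0), (19, 3), (19, 20), (20, 5), (20, 18), (21, 0), (22, 3), (22, 20)}; affine count = 27; |E(F_23)| = 28.

Discriminant check: Δ ∝ 4a³ + 27b² = 4·2³ + 27·12² = 4·8 + 27·144 ≡ 10 (mod 23). Nonzero ⇒ E is nonsingular.
For each x ∈ F_23, compute rhs = x³ + 2·x + 12 mod 23, then count y ∈ F_23 with y² ≡ rhs.
  x = 0: rhs = 12, matching y values: 9, 14 (2 points).
  x = 1: rhs = 15, matching y values: none (0 points).
  x = 2: rhs = 1, matching y values: 1, 22 (2 points).
  x = 3: rhs = 22, matching y values: none (0 points).
  x = 4: rhs = 15, matching y values: none (0 points).
  x = 5: rhs = 9, matching y values: 3, 20 (2 points).
  x = 6: rhs = 10, matching y values: none (0 points).
  x = 7: rhs = 1, matching y values: 1, 22 (2 points).
  x = 8: rhs = 11, matching y values: none (0 points).
  x = 9: rhs = 0, matching y values: 0 (1 points).
  x = 10: rhs = 20, matching y values: none (0 points).
  x = 11: rhs = 8, matching y values: 10, 13 (2 points).
  x = 12: rhs = 16, matching y values: 4, 19 (2 points).
  x = 13: rhs = 4, matching y values: 2, 21 (2 points).
  x = 14: rhs = 1, matching y values: 1, 22 (2 points).
  x = 15: rhs = 13, matching y values: 6, 17 (2 points).
  x = 16: rhs = 0, matching y values: 0 (1 points).
  x = 17: rhs = 14, matching y values: none (0 points).
  x = 18: rhs = 15, matching y values: none (0 points).
  x = 19: rhs = 9, matching y values: 3, 20 (2 points).
  x = 20: rhs = 2, matching y values: 5, 18 (2 points).
  x = 21: rhs = 0, matching y values: 0 (1 points).
  x = 22: rhs = 9, matching y values: 3, 20 (2 points).
Total affine count: 27.
Full point count |E(F_23)| = 27 + 1 = 28.
Hasse bound: |28 − (23+1)| = |4| = 4 ≤ 2√23 ≈ 9.5917 ✓.


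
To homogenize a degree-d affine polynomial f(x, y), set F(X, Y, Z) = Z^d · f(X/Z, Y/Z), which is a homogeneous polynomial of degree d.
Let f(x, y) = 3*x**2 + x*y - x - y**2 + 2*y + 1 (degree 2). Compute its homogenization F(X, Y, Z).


F(X, Y, Z) = 3*X**2 + X*Y - X*Z - Y**2 + 2*Y*Z + Z**2

deg(f) = 2.
Substitute x = X/Z, y = Y/Z into f, then multiply by Z^2.
  monomial 3·x^2·y^0 ↦ 3·X^2·Y^0·Z^0.
  monomial 1·x^1·y^1 ↦ 1·X^1·Y^1·Z^0.
  monomial -1·x^1·y^0 ↦ -1·X^1·Y^0·Z^1.
  monomial -1·x^0·y^2 ↦ -1·X^0·Y^2·Z^0.
  monomial 2·x^0·y^1 ↦ 2·X^0·Y^1·Z^1.
  monomial 1·x^0·y^0 ↦ 1·X^0·Y^0·Z^2.
Collecting: F(X, Y, Z) = 3*X**2 + X*Y - X*Z - Y**2 + 2*Y*Z + Z**2.


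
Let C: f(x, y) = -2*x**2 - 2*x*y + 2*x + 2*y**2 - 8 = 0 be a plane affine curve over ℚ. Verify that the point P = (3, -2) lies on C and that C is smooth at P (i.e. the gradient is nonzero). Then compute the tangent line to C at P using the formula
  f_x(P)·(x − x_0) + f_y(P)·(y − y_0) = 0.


Tangent line at P: -6*x - 14*y - 10 = 0.

Step 1: f(3, -2) = 0, so P lies on C.
Step 2: partial derivatives
  f_x(x, y) = -4*x - 2*y + 2, f_y(x, y) = -2*x + 4*y.
  f_x(P) = -6, f_y(P) = -14 (gradient nonzero, so P is smooth).
Step 3: tangent line at P: -6·(x − 3) + -14·(y − -2) = 0.
Expanding: -6*x - 14*y - 10 = 0.


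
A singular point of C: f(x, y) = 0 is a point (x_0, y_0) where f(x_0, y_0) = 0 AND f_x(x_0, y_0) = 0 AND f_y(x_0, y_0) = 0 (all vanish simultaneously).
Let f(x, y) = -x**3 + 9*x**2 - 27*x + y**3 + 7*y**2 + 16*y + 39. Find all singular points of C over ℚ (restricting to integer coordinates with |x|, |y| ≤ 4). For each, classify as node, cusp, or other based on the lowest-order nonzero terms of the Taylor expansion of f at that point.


Singular points: {(3, -2)}; classification: cusp.

Compute partial derivatives:
  f_x = -3*x**2 + 18*x - 27.
  f_y = 3*y**2 + 14*y + 16.
Scan x_0 ∈ {−4, ..., 4}. For each x_0, f_y(x_0, y) is a polynomial in y; find its integer roots y ∈ {−4, ..., 4}, then test f_x and f at those candidates.
  x = -4: f_y(-4, y) = 3*y**2 + 14*y + 16; vanishes at y ∈ {-2}. (-4, -2): f_x = -147 ≠ 0.
  x = -3: f_y(-3, y) = 3*y**2 + 14*y + 16; vanishes at y ∈ {-2}. (-3, -2): f_x = -108 ≠ 0.
  x = -2: f_y(-2, y) = 3*y**2 + 14*y + 16; vanishes at y ∈ {-2}. (-2, -2): f_x = -75 ≠ 0.
  x = -1: f_y(-1, y) = 3*y**2 + 14*y + 16; vanishes at y ∈ {-2}. (-1, -2): f_x = -48 ≠ 0.
  x = 0: f_y(0, y) = 3*y**2 + 14*y + 16; vanishes at y ∈ {-2}. (0, -2): f_x = -27 ≠ 0.
  x = 1: f_y(1, y) = 3*y**2 + 14*y + 16; vanishes at y ∈ {-2}. (1, -2): f_x = -12 ≠ 0.
  x = 2: f_y(2, y) = 3*y**2 + 14*y + 16; vanishes at y ∈ {-2}. (2, -2): f_x = -3 ≠ 0.
  x = 3: f_y(3, y) = 3*y**2 + 14*y + 16; vanishes at y ∈ {-2}. (3, -2): f_x = 0, f = 0 — SINGULAR.
  x = 4: f_y(4, y) = 3*y**2 + 14*y + 16; vanishes at y ∈ {-2}. (4, -2): f_x = -3 ≠ 0.
Only singular point on the grid: (3, -2).
Classify: substitute x = 3 + u, y = -2 + v and expand: f = -u**3 + v**3 + v**2.
No constant or linear terms (consistent with a singular point). Quadratic part: v**2. Cubic part: -u**3 + v**3.
The quadratic part v**2 is a perfect square, so there is a single (double) tangent line v = 0, i.e. y = -2. Restricting the cubic part to that line (v = 0) leaves -u**3 ≠ 0, so f is not divisible by v and the branch is v² ≈ u**3 to lowest order — this is a cusp.
Classification: cusp.


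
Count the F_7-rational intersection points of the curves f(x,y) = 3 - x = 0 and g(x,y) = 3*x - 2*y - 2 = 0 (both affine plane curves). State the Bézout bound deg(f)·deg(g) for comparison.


Common zeros: {(3, 0)}; count = 1; Bézout bound = 1.

deg(f) = 1, deg(g) = 1, so Bézout bound = 1.
Scan x ∈ F_7. For each x, list the y ∈ F_7 with f(x, y) ≡ 0 and those with g(x, y) ≡ 0 (mod 7); the common zeros in that column are the intersection.
  x = 0: f ≡ 0 at y ∈ ∅; g ≡ 0 at y ∈ {6}; common: ∅.
  x = 1: f ≡ 0 at y ∈ ∅; g ≡ 0 at y ∈ {4}; common: ∅.
  x = 2: f ≡ 0 at y ∈ ∅; g ≡ 0 at y ∈ {2}; common: ∅.
  x = 3: f ≡ 0 at y ∈ {0, 1, 2, 3, 4, 5, 6}; g ≡ 0 at y ∈ {0}; common: {0}.
  x = 4: f ≡ 0 at y ∈ ∅; g ≡ 0 at y ∈ {5}; common: ∅.
  x = 5: f ≡ 0 at y ∈ ∅; g ≡ 0 at y ∈ {3}; common: ∅.
  x = 6: f ≡ 0 at y ∈ ∅; g ≡ 0 at y ∈ {1}; common: ∅.
Collecting: common zeros = {(3, 0)}, so the count is 1.
Comparison with the Bézout bound: 1 ≤ 1 = deg(f)·deg(g), as expected for curves with no common component (the bound is attained).


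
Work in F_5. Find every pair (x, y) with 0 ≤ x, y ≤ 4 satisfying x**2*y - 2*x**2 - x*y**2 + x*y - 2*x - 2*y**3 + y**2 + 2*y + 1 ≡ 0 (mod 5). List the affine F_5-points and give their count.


Affine F_5-points: {(1, 3), (1, 4), (2, 2), (2, 3)}; count = 4.

For each of the 25 pairs (x, y) ∈ F_5², evaluate f(x, y) mod 5. Record the zeros.
  x = 0: [0↦1, 1↦2, 2↦3, 3↦2, 4↦2]  zeros at y ∈ ∅
  x = 1: [0↦2, 1↦4, 2↦4, 3↦0, 4↦0]  zeros at y ∈ {3, 4}
  x = 2: [0↦4, 1↦4, 2↦0, 3↦0, 4↦2]  zeros at y ∈ {2, 3}
  x = 3: [0↦2, 1↦2, 2↦1, 3↦2, 4↦3]  zeros at y ∈ ∅
  x = 4: [0↦1, 1↦3, 2↦2, 3↦1, 4↦3]  zeros at y ∈ ∅
Collecting zeros: affine points = {(1, 3), (1, 4), (2, 2), (2, 3)}.
Total count |C(F_5)_aff| = 4.


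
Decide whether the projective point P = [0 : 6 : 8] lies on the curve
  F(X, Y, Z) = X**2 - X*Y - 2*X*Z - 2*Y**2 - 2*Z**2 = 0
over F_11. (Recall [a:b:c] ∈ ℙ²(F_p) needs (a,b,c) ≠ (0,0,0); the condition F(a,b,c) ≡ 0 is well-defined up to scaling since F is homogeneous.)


F(0,6,8) ≡ 9 (mod 11); P is NOT on the curve.

Evaluate F(0, 6, 8) term-by-term (mod 11).
  X**2 ↦ 1·0·1·1 = 0
  -X*Y ↦ -1·0·6·1 = 0
  -2*X*Z ↦ -2·0·1·8 = 0
  -2*Y**2 ↦ -2·1·36·1 = -72
  -2*Z**2 ↦ -2·1·1·64 = -128
Sum: F(0, 6, 8) = (0) + (0) + (0) + (-72) + (-128) = -200.
Reducing mod 11: -200 ≡ 9 (mod 11).
Since F(a, b, c) ≡ 9 ≠ 0 (mod 11), P does NOT lie on the curve.


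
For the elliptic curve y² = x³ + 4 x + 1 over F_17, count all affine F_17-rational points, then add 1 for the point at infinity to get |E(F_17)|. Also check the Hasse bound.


Affine points = {(0, 1), (0, 16), (2, 0), (4, 8), (4, 9), (7, 7), (7, 10), (8, 1), (8, 16), (9, 1), (9, 16), (10, 2), (10, 15), (11, 4), (11, 13), (12, 3), (12, 14), (14, 8), (14, 9), (15, 6), (15, 11), (16, 8), (16, 9)}; affine count = 23; |E(F_17)| = 24.

Discriminant check: Δ ∝ 4a³ + 27b² = 4·4³ + 27·1² = 4·64 + 27·1 ≡ 11 (mod 17). Nonzero ⇒ E is nonsingular.
For each x ∈ F_17, compute rhs = x³ + 4·x + 1 mod 17, then count y ∈ F_17 with y² ≡ rhs.
  x = 0: rhs = 1, matching y values: 1, 16 (2 points).
  x = 1: rhs = 6, matching y values: none (0 points).
  x = 2: rhs = 0, matching y values: 0 (1 points).
  x = 3: rhs = 6, matching y values: none (0 points).
  x = 4: rhs = 13, matching y values: 8, 9 (2 points).
  x = 5: rhs = 10, matching y values: none (0 points).
  x = 6: rhs = 3, matching y values: none (0 points).
  x = 7: rhs = 15, matching y values: 7, 10 (2 points).
  x = 8: rhs = 1, matching y values: 1, 16 (2 points).
  x = 9: rhs = 1, matching y values: 1, 16 (2 points).
  x = 10: rhs = 4, matching y values: 2, 15 (2 points).
  x = 11: rhs = 16, matching y values: 4, 13 (2 points).
  x = 12: rhs = 9, matching y values: 3, 14 (2 points).
  x = 13: rhs = 6, matching y values: none (0 points).
  x = 14: rhs = 13, matching y values: 8, 9 (2 points).
  x = 15: rhs = 2, matching y values: 6, 11 (2 points).
  x = 16: rhs = 13, matching y values: 8, 9 (2 points).
Total affine count: 23.
Full point count |E(F_17)| = 23 + 1 = 24.
Hasse bound: |24 − (17+1)| = |6| = 6 ≤ 2√17 ≈ 8.2462 ✓.


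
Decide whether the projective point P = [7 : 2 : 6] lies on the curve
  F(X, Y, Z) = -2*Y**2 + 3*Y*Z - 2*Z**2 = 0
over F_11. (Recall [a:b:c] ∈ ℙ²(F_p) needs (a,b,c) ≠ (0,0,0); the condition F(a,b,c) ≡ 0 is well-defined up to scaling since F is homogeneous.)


F(7,2,6) ≡ 0 (mod 11); P is on the curve.

Evaluate F(7, 2, 6) term-by-term (mod 11).
  -2*Y**2 ↦ -2·1·4·1 = -8
  3*Y*Z ↦ 3·1·2·6 = 36
  -2*Z**2 ↦ -2·1·1·36 = -72
Sum: F(7, 2, 6) = (-8) + (36) + (-72) = -44.
Reducing mod 11: -44 ≡ 0 (mod 11).
Since F(a, b, c) ≡ 0 (mod 11), P lies on the curve.


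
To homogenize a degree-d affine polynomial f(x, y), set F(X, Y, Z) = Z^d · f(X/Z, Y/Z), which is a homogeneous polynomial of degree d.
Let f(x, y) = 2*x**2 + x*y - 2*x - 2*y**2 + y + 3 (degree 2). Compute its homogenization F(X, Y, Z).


F(X, Y, Z) = 2*X**2 + X*Y - 2*X*Z - 2*Y**2 + Y*Z + 3*Z**2

deg(f) = 2.
Substitute x = X/Z, y = Y/Z into f, then multiply by Z^2.
  monomial 2·x^2·y^0 ↦ 2·X^2·Y^0·Z^0.
  monomial 1·x^1·y^1 ↦ 1·X^1·Y^1·Z^0.
  monomial -2·x^1·y^0 ↦ -2·X^1·Y^0·Z^1.
  monomial -2·x^0·y^2 ↦ -2·X^0·Y^2·Z^0.
  monomial 1·x^0·y^1 ↦ 1·X^0·Y^1·Z^1.
  monomial 3·x^0·y^0 ↦ 3·X^0·Y^0·Z^2.
Collecting: F(X, Y, Z) = 2*X**2 + X*Y - 2*X*Z - 2*Y**2 + Y*Z + 3*Z**2.


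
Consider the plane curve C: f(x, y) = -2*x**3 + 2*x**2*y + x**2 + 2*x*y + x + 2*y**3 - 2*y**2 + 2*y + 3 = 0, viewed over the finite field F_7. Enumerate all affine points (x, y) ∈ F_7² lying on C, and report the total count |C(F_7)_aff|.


Affine F_7-points: {(1, 6), (2, 0), (2, 1), (3, 2), (3, 4), (4, 0), (4, 1), (5, 0), (6, 1)}; count = 9.

For each of the 49 pairs (x, y) ∈ F_7², evaluate f(x, y) mod 7. Record the zeros.
  x = 0: [0↦3, 1↦5, 2↦1, 3↦3, 4↦2, 5↦3, 6↦4]  zeros at y ∈ ∅
  x = 1: [0↦3, 1↦2, 2↦2, 3↦1, 4↦4, 5↦2, 6↦0]  zeros at y ∈ {6}
  x = 2: [0↦0, 1↦0, 2↦1, 3↦1, 4↦5, 5↦4, 6↦3]  zeros at y ∈ {0, 1}
  x = 3: [0↦3, 1↦1, 2↦0, 3↦5, 4↦0, 5↦4, 6↦1]  zeros at y ∈ {2, 4}
  x = 4: [0↦0, 1↦0, 2↦1, 3↦1, 4↦5, 5↦4, 6↦3]  zeros at y ∈ {0, 1}
  x = 5: [0↦0, 1↦6, 2↦6, 3↦5, 4↦1, 5↦6, 6↦4]  zeros at y ∈ {0}
  x = 6: [0↦5, 1↦0, 2↦3, 3↦5, 4↦4, 5↦5, 6↦6]  zeros at y ∈ {1}
Collecting zeros: affine points = {(1, 6), (2, 0), (2, 1), (3, 2), (3, 4), (4, 0), (4, 1), (5, 0), (6, 1)}.
Total count |C(F_7)_aff| = 9.


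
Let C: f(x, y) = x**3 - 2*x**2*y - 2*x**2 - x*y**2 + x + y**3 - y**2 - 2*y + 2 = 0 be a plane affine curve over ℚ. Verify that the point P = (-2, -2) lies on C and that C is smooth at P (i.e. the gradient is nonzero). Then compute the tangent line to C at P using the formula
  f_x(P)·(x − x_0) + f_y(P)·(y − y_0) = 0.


Tangent line at P: x - 2*y - 2 = 0.

Step 1: f(-2, -2) = 0, so P lies on C.
Step 2: partial derivatives
  f_x(x, y) = 3*x**2 - 4*x*y - 4*x - y**2 + 1, f_y(x, y) = -2*x**2 - 2*x*y + 3*y**2 - 2*y - 2.
  f_x(P) = 1, f_y(P) = -2 (gradient nonzero, so P is smooth).
Step 3: tangent line at P: 1·(x − -2) + -2·(y − -2) = 0.
Expanding: x - 2*y - 2 = 0.


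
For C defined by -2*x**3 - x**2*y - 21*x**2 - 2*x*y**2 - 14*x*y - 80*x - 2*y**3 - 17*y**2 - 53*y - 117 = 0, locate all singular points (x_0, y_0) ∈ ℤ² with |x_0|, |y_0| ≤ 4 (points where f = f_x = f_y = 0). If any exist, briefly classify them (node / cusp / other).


Singular points: {(-3, -2)}; classification: node.

Compute partial derivatives:
  f_x = -6*x**2 - 2*x*y - 42*x - 2*y**2 - 14*y - 80.
  f_y = -x**2 - 4*x*y - 14*x - 6*y**2 - 34*y - 53.
Scan x_0 ∈ {−4, ..., 4}. For each x_0, f_y(x_0, y) is a polynomial in y; find its integer roots y ∈ {−4, ..., 4}, then test f_x and f at those candidates.
  x = -4: f_y(-4, y) = -6*y**2 - 18*y - 13; no integer root y with |y| ≤ 4.
  x = -3: f_y(-3, y) = -6*y**2 - 22*y - 20; vanishes at y ∈ {-2}. (-3, -2): f_x = 0, f = 0 — SINGULAR.
  x = -2: f_y(-2, y) = -6*y**2 - 26*y - 29; no integer root y with |y| ≤ 4.
  x = -1: f_y(-1, y) = -6*y**2 - 30*y - 40; no integer root y with |y| ≤ 4.
  x = 0: f_y(0, y) = -6*y**2 - 34*y - 53; no integer root y with |y| ≤ 4.
  x = 1: f_y(1, y) = -6*y**2 - 38*y - 68; no integer root y with |y| ≤ 4.
  x = 2: f_y(2, y) = -6*y**2 - 42*y - 85; no integer root y with |y| ≤ 4.
  x = 3: f_y(3, y) = -6*y**2 - 46*y - 104; no integer root y with |y| ≤ 4.
  x = 4: f_y(4, y) = -6*y**2 - 50*y - 125; no integer root y with |y| ≤ 4.
Only singular point on the grid: (-3, -2).
Classify: substitute x = -3 + u, y = -2 + v and expand: f = -2*u**3 - u**2*v - u**2 - 2*u*v**2 - 2*v**3 + v**2.
No constant or linear terms (consistent with a singular point). Quadratic part: -u**2 + v**2. Cubic part: -2*u**3 - u**2*v - 2*u*v**2 - 2*v**3.
The quadratic part v**2 - u**2 = (v − u)(v + u) splits into two distinct linear factors, so there are two distinct tangent lines y − -2 = ±(x − -3) — this is a node (ordinary double point).
Classification: node.


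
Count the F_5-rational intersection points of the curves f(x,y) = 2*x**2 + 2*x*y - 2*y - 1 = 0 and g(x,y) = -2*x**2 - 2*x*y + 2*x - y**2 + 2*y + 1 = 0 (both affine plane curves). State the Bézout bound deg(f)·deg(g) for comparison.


Common zeros: ∅; count = 0; Bézout bound = 4.

deg(f) = 2, deg(g) = 2, so Bézout bound = 4.
Scan x ∈ F_5. For each x, list the y ∈ F_5 with f(x, y) ≡ 0 and those with g(x, y) ≡ 0 (mod 5); the common zeros in that column are the intersection.
  x = 0: f ≡ 0 at y ∈ {2}; g ≡ 0 at y ∈ ∅; common: ∅.
  x = 1: f ≡ 0 at y ∈ ∅; g ≡ 0 at y ∈ {1, 4}; common: ∅.
  x = 2: f ≡ 0 at y ∈ {4}; g ≡ 0 at y ∈ ∅; common: ∅.
  x = 3: f ≡ 0 at y ∈ {2}; g ≡ 0 at y ∈ ∅; common: ∅.
  x = 4: f ≡ 0 at y ∈ {4}; g ≡ 0 at y ∈ {1, 3}; common: ∅.
Collecting: common zeros = ∅, so the count is 0.
Comparison with the Bézout bound: 0 ≤ 4 = deg(f)·deg(g), as expected for curves with no common component (the affine F_5-count falls short of the bound because intersections may lie at infinity, over extension fields, or carry multiplicity).


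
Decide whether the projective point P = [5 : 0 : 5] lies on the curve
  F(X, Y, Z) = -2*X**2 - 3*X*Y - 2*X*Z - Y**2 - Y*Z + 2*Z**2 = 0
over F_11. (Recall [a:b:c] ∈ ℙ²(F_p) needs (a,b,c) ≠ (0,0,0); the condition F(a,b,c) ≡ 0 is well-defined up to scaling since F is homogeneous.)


F(5,0,5) ≡ 5 (mod 11); P is NOT on the curve.

Evaluate F(5, 0, 5) term-by-term (mod 11).
  -2*X**2 ↦ -2·25·1·1 = -50
  -3*X*Y ↦ -3·5·0·1 = 0
  -2*X*Z ↦ -2·5·1·5 = -50
  -Y**2 ↦ -1·1·0·1 = 0
  -Y*Z ↦ -1·1·0·5 = 0
  2*Z**2 ↦ 2·1·1·25 = 50
Sum: F(5, 0, 5) = (-50) + (0) + (-50) + (0) + (0) + (50) = -50.
Reducing mod 11: -50 ≡ 5 (mod 11).
Since F(a, b, c) ≡ 5 ≠ 0 (mod 11), P does NOT lie on the curve.
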